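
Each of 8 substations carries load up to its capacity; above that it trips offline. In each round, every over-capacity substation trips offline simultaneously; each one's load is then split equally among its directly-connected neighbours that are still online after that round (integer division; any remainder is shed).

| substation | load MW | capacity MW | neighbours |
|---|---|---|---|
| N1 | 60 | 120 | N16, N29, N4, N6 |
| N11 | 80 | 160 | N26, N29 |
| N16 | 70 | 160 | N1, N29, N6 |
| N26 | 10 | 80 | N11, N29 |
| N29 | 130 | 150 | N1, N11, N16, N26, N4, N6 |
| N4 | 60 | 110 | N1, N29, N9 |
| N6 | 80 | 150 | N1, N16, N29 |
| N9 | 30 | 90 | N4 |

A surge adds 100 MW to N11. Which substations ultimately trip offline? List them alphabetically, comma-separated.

Round 1 — N11 at 180 > 160. N11 trips offline.
  N11 sheds 180 MW to N26, N29: 90 each.
    N26: 10+90 = 100 > 80
    N29: 130+90 = 220 > 150
Round 2 — N26, N29 trip offline.
  N26 sheds 100 MW: no online neighbours, lost.
  N29 sheds 220 MW to N1, N16, N4, N6: 55 each.
    N1: 60+55 = 115 ≤ 120
    N16: 70+55 = 125 ≤ 160
    N4: 60+55 = 115 > 110
    N6: 80+55 = 135 ≤ 150
Round 3 — N4 trips offline.
  N4 sheds 115 MW to N1, N9: 57 each (1 lost).
    N1: 115+57 = 172 > 120
    N9: 30+57 = 87 ≤ 90
Round 4 — N1 trips offline.
  N1 sheds 172 MW to N16, N6: 86 each.
    N16: 125+86 = 211 > 160
    N6: 135+86 = 221 > 150
Round 5 — N16, N6 trip offline.
  N16 sheds 211 MW: no online neighbours, lost.
  N6 sheds 221 MW: no online neighbours, lost.
No further trips.

N1, N11, N16, N26, N29, N4, N6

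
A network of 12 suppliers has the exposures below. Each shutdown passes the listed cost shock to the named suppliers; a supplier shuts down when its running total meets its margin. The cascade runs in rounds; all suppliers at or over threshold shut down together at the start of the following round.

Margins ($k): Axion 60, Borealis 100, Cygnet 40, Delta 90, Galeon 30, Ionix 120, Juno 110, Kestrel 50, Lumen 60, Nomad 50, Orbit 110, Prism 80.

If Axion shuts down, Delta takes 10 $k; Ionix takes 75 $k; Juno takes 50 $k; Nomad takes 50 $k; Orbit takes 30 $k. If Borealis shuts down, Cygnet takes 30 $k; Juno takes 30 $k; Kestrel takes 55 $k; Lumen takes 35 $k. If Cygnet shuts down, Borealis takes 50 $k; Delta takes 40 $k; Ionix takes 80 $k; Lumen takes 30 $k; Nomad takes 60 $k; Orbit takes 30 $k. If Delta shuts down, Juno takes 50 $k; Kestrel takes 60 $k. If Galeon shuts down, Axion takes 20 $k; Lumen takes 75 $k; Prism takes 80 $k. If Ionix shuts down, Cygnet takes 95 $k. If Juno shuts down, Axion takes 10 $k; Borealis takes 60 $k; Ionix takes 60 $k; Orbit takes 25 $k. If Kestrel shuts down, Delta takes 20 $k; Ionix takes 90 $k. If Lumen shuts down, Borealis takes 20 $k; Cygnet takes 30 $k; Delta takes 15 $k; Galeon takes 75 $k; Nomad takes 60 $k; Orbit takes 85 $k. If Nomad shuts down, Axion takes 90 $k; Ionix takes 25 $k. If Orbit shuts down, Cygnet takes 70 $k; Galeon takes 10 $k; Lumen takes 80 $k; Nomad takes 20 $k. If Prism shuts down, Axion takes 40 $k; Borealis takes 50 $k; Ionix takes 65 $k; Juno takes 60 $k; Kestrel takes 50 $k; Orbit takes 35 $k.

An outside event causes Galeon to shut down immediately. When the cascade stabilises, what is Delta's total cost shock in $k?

85

Round 1 — Galeon shuts down (initial).
  Axion: +20 → 20 < 60
  Lumen: +75 → 75 ≥ 60
  Prism: +80 → 80 ≥ 80
Round 2 — Lumen, Prism shut down.
  Axion: +40 → 60 ≥ 60
  Borealis: +20+50 → 70 < 100
  Cygnet: +30 → 30 < 40
  Delta: +15 → 15 < 90
  Ionix: +65 → 65 < 120
  Juno: +60 → 60 < 110
  Kestrel: +50 → 50 ≥ 50
  Nomad: +60 → 60 ≥ 50
  Orbit: +85+35 → 120 ≥ 110
Round 3 — Axion, Kestrel, Nomad, Orbit shut down.
  Cygnet: +70 → 100 ≥ 40
  Delta: +10+20 → 45 < 90
  Ionix: +75+90+25 → 255 ≥ 120
  Juno: +50 → 110 ≥ 110
Round 4 — Cygnet, Ionix, Juno shut down.
  Borealis: +50+60 → 180 ≥ 100
  Delta: +40 → 85 < 90
Round 5 — Borealis shuts down.
No further shutdowns.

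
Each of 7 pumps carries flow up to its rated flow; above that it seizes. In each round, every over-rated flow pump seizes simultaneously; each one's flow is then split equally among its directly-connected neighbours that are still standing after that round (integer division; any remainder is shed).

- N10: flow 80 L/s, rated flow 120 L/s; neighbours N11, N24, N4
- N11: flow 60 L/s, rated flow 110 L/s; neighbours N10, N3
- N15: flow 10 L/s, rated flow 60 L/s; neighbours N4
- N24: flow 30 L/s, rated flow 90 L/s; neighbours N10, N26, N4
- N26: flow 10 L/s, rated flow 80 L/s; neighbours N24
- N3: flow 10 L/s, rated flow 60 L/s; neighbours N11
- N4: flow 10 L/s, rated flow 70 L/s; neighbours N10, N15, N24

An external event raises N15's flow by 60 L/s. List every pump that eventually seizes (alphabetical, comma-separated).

Round 1 — N15 at 70 > 60. N15 seizes.
  N15 sheds 70 L/s to N4: 70 each.
    N4: 10+70 = 80 > 70
Round 2 — N4 seizes.
  N4 sheds 80 L/s to N10, N24: 40 each.
    N10: 80+40 = 120 ≤ 120
    N24: 30+40 = 70 ≤ 90
No further seizures.

N15, N4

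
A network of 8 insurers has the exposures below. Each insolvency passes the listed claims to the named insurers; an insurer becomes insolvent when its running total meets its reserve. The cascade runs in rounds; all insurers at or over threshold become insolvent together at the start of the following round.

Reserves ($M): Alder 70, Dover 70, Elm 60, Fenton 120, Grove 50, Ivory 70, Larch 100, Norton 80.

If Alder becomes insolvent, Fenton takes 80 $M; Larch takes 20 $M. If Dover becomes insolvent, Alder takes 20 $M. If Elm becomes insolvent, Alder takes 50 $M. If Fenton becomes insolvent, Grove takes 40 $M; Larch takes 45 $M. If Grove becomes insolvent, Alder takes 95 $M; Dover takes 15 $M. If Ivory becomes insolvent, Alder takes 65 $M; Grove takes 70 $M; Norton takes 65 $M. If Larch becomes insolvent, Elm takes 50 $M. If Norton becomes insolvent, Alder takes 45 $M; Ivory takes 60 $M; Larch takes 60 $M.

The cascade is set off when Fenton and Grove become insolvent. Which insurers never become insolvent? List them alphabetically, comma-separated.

Dover, Elm, Ivory, Larch, Norton

Round 1 — Fenton, Grove become insolvent (initial).
  Alder: +95 → 95 ≥ 70
  Dover: +15 → 15 < 70
  Larch: +45 → 45 < 100
Round 2 — Alder becomes insolvent.
  Larch: +20 → 65 < 100
No further insolvencies.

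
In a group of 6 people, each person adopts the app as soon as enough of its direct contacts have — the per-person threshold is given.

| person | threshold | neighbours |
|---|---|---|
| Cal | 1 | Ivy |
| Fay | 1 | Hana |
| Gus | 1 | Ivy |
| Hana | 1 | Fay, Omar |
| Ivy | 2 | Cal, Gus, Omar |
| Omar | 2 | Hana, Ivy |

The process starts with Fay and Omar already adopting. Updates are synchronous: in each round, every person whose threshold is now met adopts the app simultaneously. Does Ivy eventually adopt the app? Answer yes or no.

Round 1 — Fay, Omar adopt the app (initial).
Round 2 — checking thresholds:
  Hana: 2 of 2 neighbours ≥ 1, adopts the app.
  Ivy: 1 of 3 neighbours < 2, below threshold.
Round 3 — no new adoptions; cascade stops.

no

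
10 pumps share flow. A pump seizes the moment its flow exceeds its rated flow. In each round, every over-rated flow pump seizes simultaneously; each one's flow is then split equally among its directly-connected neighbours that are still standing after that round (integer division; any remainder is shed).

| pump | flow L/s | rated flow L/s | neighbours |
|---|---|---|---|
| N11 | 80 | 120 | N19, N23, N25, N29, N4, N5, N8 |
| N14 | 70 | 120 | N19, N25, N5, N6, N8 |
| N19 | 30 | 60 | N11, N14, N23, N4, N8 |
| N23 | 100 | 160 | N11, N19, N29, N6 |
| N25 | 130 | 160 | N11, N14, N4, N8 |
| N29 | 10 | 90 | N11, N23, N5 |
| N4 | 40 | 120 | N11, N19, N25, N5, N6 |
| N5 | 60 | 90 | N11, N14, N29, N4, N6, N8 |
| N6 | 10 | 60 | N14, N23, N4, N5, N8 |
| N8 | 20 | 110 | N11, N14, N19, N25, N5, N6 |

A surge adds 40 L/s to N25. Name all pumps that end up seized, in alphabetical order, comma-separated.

N11, N25

Round 1 — N25 at 170 > 160. N25 seizes.
  N25 sheds 170 L/s to N11, N14, N4, N8: 42 each (2 lost).
    N11: 80+42 = 122 > 120
    N14: 70+42 = 112 ≤ 120
    N4: 40+42 = 82 ≤ 120
    N8: 20+42 = 62 ≤ 110
Round 2 — N11 seizes.
  N11 sheds 122 L/s to N19, N23, N29, N4, N5, N8: 20 each (2 lost).
    N19: 30+20 = 50 ≤ 60
    N23: 100+20 = 120 ≤ 160
    N29: 10+20 = 30 ≤ 90
    N4: 82+20 = 102 ≤ 120
    N5: 60+20 = 80 ≤ 90
    N8: 62+20 = 82 ≤ 110
No further seizures.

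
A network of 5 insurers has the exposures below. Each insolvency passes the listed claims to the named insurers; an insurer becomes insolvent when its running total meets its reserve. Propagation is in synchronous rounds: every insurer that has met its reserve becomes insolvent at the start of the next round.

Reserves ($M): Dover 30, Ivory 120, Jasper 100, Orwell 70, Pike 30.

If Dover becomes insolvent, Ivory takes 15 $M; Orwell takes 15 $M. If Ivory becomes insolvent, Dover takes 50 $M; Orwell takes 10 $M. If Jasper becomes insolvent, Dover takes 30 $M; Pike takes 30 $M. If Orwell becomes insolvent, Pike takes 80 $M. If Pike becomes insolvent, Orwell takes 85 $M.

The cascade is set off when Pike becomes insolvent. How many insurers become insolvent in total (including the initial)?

Round 1 — Pike becomes insolvent (initial).
  Orwell: +85 → 85 ≥ 70
Round 2 — Orwell becomes insolvent.
No further insolvencies.

2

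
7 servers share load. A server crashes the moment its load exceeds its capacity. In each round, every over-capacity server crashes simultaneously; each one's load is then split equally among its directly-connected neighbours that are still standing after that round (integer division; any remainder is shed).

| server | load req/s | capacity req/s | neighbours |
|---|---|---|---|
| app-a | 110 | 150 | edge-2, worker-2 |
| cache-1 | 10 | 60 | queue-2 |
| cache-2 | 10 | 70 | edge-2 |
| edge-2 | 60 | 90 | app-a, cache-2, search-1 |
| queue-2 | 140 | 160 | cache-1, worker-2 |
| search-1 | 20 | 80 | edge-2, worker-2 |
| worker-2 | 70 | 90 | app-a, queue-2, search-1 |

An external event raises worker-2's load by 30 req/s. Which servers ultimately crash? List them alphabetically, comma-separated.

cache-1, queue-2, worker-2

Round 1 — worker-2 at 100 > 90. worker-2 crashes.
  worker-2 sheds 100 req/s to app-a, queue-2, search-1: 33 each (1 lost).
    app-a: 110+33 = 143 ≤ 150
    queue-2: 140+33 = 173 > 160
    search-1: 20+33 = 53 ≤ 80
Round 2 — queue-2 crashes.
  queue-2 sheds 173 req/s to cache-1: 173 each.
    cache-1: 10+173 = 183 > 60
Round 3 — cache-1 crashes.
  cache-1 sheds 183 req/s: no online neighbours, lost.
No further crashes.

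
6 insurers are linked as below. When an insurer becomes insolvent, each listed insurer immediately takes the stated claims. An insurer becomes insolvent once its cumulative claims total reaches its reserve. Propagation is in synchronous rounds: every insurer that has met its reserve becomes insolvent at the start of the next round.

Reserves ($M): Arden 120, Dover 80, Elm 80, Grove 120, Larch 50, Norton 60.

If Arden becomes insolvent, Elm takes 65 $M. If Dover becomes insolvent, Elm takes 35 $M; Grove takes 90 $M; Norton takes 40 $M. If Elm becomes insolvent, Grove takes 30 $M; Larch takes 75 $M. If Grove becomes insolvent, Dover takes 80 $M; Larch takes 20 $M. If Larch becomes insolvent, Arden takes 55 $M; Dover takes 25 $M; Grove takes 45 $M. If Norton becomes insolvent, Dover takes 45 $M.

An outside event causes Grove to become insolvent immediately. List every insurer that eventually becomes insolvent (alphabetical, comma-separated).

Round 1 — Grove becomes insolvent (initial).
  Dover: +80 → 80 ≥ 80
  Larch: +20 → 20 < 50
Round 2 — Dover becomes insolvent.
  Elm: +35 → 35 < 80
  Norton: +40 → 40 < 60
No further insolvencies.

Dover, Grove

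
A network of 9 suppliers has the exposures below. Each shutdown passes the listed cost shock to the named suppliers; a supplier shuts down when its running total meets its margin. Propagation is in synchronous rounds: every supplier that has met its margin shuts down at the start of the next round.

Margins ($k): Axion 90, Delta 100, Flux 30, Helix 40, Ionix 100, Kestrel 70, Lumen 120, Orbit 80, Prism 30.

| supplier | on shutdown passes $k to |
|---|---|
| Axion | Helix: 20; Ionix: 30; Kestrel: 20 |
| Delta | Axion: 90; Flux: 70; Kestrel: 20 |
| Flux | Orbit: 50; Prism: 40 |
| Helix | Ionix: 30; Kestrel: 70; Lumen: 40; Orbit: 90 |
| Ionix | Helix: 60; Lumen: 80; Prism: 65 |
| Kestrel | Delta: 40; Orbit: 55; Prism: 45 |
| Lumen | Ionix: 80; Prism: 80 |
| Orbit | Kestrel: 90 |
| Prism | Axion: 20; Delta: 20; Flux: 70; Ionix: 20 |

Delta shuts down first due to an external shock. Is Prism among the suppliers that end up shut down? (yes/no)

Round 1 — Delta shuts down (initial).
  Axion: +90 → 90 ≥ 90
  Flux: +70 → 70 ≥ 30
  Kestrel: +20 → 20 < 70
Round 2 — Axion, Flux shut down.
  Helix: +20 → 20 < 40
  Ionix: +30 → 30 < 100
  Kestrel: +20 → 40 < 70
  Orbit: +50 → 50 < 80
  Prism: +40 → 40 ≥ 30
Round 3 — Prism shuts down.
  Ionix: +20 → 50 < 100
No further shutdowns.

yes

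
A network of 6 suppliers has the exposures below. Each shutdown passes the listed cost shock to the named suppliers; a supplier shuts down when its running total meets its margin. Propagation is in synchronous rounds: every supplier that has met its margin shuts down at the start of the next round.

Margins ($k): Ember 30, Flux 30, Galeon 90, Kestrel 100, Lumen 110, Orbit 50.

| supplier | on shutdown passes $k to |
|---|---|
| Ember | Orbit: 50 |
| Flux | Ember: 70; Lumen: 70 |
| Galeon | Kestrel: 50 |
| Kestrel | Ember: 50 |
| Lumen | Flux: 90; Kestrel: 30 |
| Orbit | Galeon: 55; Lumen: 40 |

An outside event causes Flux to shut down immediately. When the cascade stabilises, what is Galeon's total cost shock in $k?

Round 1 — Flux shuts down (initial).
  Ember: +70 → 70 ≥ 30
  Lumen: +70 → 70 < 110
Round 2 — Ember shuts down.
  Orbit: +50 → 50 ≥ 50
Round 3 — Orbit shuts down.
  Galeon: +55 → 55 < 90
  Lumen: +40 → 110 ≥ 110
Round 4 — Lumen shuts down.
  Kestrel: +30 → 30 < 100
No further shutdowns.

55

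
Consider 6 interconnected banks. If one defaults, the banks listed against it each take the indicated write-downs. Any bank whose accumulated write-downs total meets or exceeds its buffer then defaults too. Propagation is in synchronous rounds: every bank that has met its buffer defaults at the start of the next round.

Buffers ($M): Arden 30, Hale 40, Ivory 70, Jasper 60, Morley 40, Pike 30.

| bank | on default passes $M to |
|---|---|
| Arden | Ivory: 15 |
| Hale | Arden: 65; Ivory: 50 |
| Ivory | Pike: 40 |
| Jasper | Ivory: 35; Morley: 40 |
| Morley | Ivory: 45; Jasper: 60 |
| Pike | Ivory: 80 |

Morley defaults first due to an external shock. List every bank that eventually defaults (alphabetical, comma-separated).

Ivory, Jasper, Morley, Pike

Round 1 — Morley defaults (initial).
  Ivory: +45 → 45 < 70
  Jasper: +60 → 60 ≥ 60
Round 2 — Jasper defaults.
  Ivory: +35 → 80 ≥ 70
Round 3 — Ivory defaults.
  Pike: +40 → 40 ≥ 30
Round 4 — Pike defaults.
No further defaults.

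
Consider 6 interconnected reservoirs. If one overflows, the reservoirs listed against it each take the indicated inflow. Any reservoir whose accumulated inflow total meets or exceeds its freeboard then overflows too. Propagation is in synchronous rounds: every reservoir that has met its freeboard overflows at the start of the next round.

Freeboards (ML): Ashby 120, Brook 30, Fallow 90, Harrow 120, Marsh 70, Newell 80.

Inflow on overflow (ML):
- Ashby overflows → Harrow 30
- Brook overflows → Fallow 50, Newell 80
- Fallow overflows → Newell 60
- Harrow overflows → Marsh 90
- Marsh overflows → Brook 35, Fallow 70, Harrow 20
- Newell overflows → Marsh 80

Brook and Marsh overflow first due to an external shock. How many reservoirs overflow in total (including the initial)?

Round 1 — Brook, Marsh overflow (initial).
  Fallow: +50+70 → 120 ≥ 90
  Harrow: +20 → 20 < 120
  Newell: +80 → 80 ≥ 80
Round 2 — Fallow, Newell overflow.
No further overflows.

4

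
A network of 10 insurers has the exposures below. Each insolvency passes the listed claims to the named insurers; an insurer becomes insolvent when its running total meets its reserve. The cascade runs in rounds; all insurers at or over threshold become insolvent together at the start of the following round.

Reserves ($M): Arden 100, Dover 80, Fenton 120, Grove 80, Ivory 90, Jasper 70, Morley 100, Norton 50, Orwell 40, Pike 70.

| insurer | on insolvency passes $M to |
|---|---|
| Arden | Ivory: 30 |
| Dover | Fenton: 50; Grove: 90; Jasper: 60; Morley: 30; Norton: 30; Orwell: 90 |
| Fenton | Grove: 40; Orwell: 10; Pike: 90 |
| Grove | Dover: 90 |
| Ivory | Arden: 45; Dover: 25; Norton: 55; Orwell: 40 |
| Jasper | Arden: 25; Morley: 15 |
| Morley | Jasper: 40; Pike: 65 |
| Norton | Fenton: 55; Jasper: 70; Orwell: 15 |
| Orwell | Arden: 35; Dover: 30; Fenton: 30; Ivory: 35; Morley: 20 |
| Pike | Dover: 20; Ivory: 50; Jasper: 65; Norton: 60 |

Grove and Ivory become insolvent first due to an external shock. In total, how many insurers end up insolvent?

Round 1 — Grove, Ivory become insolvent (initial).
  Arden: +45 → 45 < 100
  Dover: +90+25 → 115 ≥ 80
  Norton: +55 → 55 ≥ 50
  Orwell: +40 → 40 ≥ 40
Round 2 — Dover, Norton, Orwell become insolvent.
  Arden: +35 → 80 < 100
  Fenton: +50+55+30 → 135 ≥ 120
  Jasper: +60+70 → 130 ≥ 70
  Morley: +30+20 → 50 < 100
Round 3 — Fenton, Jasper become insolvent.
  Arden: +25 → 105 ≥ 100
  Morley: +15 → 65 < 100
  Pike: +90 → 90 ≥ 70
Round 4 — Arden, Pike become insolvent.
No further insolvencies.

9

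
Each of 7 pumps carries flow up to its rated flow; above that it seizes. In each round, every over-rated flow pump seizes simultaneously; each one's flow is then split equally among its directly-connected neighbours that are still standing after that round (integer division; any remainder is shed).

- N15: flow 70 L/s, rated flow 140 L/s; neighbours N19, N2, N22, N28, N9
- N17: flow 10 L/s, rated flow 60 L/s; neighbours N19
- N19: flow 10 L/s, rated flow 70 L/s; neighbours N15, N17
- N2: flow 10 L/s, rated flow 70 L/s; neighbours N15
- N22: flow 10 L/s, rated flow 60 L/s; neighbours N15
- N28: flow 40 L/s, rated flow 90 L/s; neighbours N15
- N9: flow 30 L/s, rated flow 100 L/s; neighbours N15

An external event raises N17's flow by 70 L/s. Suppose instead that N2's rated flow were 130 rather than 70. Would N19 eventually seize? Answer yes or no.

yes

With N2's rated flow at 130:
Round 1 — N17 at 80 > 60. N17 seizes.
  N17 sheds 80 L/s to N19: 80 each.
    N19: 10+80 = 90 > 70
Round 2 — N19 seizes.
  N19 sheds 90 L/s to N15: 90 each.
    N15: 70+90 = 160 > 140
Round 3 — N15 seizes.
  N15 sheds 160 L/s to N2, N22, N28, N9: 40 each.
    N2: 10+40 = 50 ≤ 130
    N22: 10+40 = 50 ≤ 60
    N28: 40+40 = 80 ≤ 90
    N9: 30+40 = 70 ≤ 100
No further seizures.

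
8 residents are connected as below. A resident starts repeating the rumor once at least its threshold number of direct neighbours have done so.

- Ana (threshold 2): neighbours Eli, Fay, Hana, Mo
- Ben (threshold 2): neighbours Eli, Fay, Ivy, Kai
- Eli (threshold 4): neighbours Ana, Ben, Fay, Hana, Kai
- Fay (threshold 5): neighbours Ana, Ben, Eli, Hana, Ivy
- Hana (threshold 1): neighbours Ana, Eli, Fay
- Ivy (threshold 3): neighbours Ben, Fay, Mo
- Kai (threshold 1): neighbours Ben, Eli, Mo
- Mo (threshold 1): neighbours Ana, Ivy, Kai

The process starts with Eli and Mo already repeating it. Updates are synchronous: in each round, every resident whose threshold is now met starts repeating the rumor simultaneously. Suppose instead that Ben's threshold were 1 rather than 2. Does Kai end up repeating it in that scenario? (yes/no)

With Ben's threshold at 1:
Round 1 — Eli, Mo start repeating the rumor (initial).
Round 2 — checking thresholds:
  Ana: 2 of 4 neighbours ≥ 2, starts repeating the rumor.
  Ben: 1 of 4 neighbours ≥ 1, starts repeating the rumor.
  Fay: 1 of 5 neighbours < 5, below threshold.
  Hana: 1 of 3 neighbours ≥ 1, starts repeating the rumor.
  Ivy: 1 of 3 neighbours < 3, below threshold.
  Kai: 2 of 3 neighbours ≥ 1, starts repeating the rumor.
Round 3 — no new spreads; cascade stops.

yes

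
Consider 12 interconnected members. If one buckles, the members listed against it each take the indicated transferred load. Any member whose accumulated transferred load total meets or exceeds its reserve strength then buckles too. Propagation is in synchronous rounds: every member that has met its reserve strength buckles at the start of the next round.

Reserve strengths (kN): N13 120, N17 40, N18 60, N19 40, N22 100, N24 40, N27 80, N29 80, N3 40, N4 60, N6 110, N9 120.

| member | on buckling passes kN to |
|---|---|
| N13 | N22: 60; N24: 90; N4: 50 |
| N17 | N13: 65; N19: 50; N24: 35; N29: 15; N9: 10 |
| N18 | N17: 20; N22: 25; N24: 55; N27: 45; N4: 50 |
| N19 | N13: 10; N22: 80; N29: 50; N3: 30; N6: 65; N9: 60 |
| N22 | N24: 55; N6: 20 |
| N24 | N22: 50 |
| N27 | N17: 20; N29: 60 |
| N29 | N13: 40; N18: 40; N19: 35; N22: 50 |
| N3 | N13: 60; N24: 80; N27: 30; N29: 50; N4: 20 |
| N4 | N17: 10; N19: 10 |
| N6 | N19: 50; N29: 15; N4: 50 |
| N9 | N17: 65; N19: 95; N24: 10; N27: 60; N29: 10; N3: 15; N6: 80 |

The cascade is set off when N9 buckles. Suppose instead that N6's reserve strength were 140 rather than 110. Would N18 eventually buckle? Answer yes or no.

With N6's reserve strength at 140:
Round 1 — N9 buckles (initial).
  N17: +65 → 65 ≥ 40
  N19: +95 → 95 ≥ 40
  N24: +10 → 10 < 40
  N27: +60 → 60 < 80
  N29: +10 → 10 < 80
  N3: +15 → 15 < 40
  N6: +80 → 80 < 140
Round 2 — N17, N19 buckle.
  N13: +65+10 → 75 < 120
  N22: +80 → 80 < 100
  N24: +35 → 45 ≥ 40
  N29: +15+50 → 75 < 80
  N3: +30 → 45 ≥ 40
  N6: +65 → 145 ≥ 140
Round 3 — N24, N3, N6 buckle.
  N13: +60 → 135 ≥ 120
  N22: +50 → 130 ≥ 100
  N27: +30 → 90 ≥ 80
  N29: +50+15 → 140 ≥ 80
  N4: +20+50 → 70 ≥ 60
Round 4 — N13, N22, N27, N29, N4 buckle.
  N18: +40 → 40 < 60
No further bucklings.

no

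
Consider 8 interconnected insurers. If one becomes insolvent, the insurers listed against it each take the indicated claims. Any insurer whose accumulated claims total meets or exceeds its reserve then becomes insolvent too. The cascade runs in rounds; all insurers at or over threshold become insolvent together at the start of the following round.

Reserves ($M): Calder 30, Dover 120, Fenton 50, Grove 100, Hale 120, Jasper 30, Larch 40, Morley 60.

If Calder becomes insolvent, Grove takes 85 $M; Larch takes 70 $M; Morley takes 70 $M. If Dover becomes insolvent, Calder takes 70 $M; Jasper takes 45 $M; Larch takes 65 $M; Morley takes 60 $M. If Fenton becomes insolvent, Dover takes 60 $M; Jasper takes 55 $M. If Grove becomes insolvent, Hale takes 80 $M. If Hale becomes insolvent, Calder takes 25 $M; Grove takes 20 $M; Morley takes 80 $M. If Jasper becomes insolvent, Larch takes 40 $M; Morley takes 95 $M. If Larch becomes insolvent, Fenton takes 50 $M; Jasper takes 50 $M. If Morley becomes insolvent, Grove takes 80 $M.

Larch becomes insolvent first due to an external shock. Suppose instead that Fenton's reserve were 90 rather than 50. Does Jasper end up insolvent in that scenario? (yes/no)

With Fenton's reserve at 90:
Round 1 — Larch becomes insolvent (initial).
  Fenton: +50 → 50 < 90
  Jasper: +50 → 50 ≥ 30
Round 2 — Jasper becomes insolvent.
  Morley: +95 → 95 ≥ 60
Round 3 — Morley becomes insolvent.
  Grove: +80 → 80 < 100
No further insolvencies.

yes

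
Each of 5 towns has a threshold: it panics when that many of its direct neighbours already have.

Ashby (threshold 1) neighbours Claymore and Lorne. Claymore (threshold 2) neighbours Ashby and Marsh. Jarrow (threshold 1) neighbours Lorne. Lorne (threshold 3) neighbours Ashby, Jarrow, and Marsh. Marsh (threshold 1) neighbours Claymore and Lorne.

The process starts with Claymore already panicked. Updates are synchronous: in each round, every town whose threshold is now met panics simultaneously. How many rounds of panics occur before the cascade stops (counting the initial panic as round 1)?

Round 1 — Claymore panics (initial).
Round 2 — checking thresholds:
  Ashby: 1 of 2 neighbours ≥ 1, panics.
  Marsh: 1 of 2 neighbours ≥ 1, panics.
Round 3 — no new panics; cascade stops.

2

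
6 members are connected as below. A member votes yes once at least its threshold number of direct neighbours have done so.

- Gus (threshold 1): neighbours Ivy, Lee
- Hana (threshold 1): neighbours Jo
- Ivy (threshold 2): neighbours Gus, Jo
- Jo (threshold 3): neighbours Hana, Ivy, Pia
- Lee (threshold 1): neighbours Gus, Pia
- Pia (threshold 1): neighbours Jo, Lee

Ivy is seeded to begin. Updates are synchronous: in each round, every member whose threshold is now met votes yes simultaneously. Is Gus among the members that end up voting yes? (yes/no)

Round 1 — Ivy votes yes (initial).
Round 2 — checking thresholds:
  Gus: 1 of 2 neighbours ≥ 1, votes yes.
  Jo: 1 of 3 neighbours < 3, holds.
Round 3 — checking thresholds:
  Jo: 1 of 3 neighbours < 3, holds.
  Lee: 1 of 2 neighbours ≥ 1, votes yes.
Round 4 — checking thresholds:
  Jo: 1 of 3 neighbours < 3, holds.
  Pia: 1 of 2 neighbours ≥ 1, votes yes.
Round 5 — no new yes votes; cascade stops.

yes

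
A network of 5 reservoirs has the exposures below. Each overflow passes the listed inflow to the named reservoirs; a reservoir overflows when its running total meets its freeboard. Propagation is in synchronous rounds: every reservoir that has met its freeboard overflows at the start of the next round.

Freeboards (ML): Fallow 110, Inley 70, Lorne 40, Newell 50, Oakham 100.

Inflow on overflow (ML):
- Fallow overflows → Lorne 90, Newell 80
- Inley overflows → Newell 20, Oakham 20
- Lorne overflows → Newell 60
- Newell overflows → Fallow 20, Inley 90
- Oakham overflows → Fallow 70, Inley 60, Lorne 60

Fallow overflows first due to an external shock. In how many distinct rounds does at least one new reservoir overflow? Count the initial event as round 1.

Round 1 — Fallow overflows (initial).
  Lorne: +90 → 90 ≥ 40
  Newell: +80 → 80 ≥ 50
Round 2 — Lorne, Newell overflow.
  Inley: +90 → 90 ≥ 70
Round 3 — Inley overflows.
  Oakham: +20 → 20 < 100
No further overflows.

3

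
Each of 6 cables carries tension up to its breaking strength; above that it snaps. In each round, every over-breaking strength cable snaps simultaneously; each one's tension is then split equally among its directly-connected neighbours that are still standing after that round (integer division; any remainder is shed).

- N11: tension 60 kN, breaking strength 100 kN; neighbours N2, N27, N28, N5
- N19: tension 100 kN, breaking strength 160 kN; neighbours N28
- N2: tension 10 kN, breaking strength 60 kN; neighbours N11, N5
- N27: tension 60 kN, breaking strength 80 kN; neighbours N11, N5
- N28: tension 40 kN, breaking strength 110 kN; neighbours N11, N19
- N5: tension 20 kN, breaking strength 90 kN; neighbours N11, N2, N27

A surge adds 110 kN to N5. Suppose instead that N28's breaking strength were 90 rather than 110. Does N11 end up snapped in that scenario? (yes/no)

With N28's breaking strength at 90:
Round 1 — N5 at 130 > 90. N5 snaps.
  N5 sheds 130 kN to N11, N2, N27: 43 each (1 lost).
    N11: 60+43 = 103 > 100
    N2: 10+43 = 53 ≤ 60
    N27: 60+43 = 103 > 80
Round 2 — N11, N27 snap.
  N11 sheds 103 kN to N2, N28: 51 each (1 lost).
    N2: 53+51 = 104 > 60
    N28: 40+51 = 91 > 90
  N27 sheds 103 kN: no online neighbours, lost.
Round 3 — N2, N28 snap.
  N2 sheds 104 kN: no online neighbours, lost.
  N28 sheds 91 kN to N19: 91 each.
    N19: 100+91 = 191 > 160
Round 4 — N19 snaps.
  N19 sheds 191 kN: no online neighbours, lost.
No further breaks.

yes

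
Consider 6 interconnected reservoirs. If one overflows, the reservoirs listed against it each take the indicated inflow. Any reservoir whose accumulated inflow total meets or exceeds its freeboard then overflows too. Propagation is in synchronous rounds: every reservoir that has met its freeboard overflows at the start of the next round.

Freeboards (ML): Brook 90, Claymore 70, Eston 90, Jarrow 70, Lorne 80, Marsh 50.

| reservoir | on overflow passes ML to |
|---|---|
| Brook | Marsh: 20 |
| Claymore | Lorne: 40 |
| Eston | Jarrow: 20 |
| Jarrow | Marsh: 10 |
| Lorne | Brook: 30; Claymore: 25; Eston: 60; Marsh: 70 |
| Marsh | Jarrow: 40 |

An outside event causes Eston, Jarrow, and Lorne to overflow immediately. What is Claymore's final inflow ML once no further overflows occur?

25

Round 1 — Eston, Jarrow, Lorne overflow (initial).
  Brook: +30 → 30 < 90
  Claymore: +25 → 25 < 70
  Marsh: +10+70 → 80 ≥ 50
Round 2 — Marsh overflows.
No further overflows.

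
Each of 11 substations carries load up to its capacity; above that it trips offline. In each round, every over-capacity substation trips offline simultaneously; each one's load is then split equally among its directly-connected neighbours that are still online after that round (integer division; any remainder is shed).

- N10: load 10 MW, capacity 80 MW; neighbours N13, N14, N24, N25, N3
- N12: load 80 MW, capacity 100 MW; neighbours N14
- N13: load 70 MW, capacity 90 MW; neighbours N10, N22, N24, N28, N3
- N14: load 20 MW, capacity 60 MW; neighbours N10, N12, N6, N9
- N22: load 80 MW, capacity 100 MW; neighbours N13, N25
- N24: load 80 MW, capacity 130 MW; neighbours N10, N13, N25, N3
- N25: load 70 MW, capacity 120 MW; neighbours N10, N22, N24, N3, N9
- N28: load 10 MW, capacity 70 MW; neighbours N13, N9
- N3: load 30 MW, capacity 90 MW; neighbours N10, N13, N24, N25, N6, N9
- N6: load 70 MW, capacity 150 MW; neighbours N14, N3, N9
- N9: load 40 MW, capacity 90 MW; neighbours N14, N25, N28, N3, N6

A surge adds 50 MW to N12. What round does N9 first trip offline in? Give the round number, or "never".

Round 1 — N12 at 130 > 100. N12 trips offline.
  N12 sheds 130 MW to N14: 130 each.
    N14: 20+130 = 150 > 60
Round 2 — N14 trips offline.
  N14 sheds 150 MW to N10, N6, N9: 50 each.
    N10: 10+50 = 60 ≤ 80
    N6: 70+50 = 120 ≤ 150
    N9: 40+50 = 90 ≤ 90
No further trips.

never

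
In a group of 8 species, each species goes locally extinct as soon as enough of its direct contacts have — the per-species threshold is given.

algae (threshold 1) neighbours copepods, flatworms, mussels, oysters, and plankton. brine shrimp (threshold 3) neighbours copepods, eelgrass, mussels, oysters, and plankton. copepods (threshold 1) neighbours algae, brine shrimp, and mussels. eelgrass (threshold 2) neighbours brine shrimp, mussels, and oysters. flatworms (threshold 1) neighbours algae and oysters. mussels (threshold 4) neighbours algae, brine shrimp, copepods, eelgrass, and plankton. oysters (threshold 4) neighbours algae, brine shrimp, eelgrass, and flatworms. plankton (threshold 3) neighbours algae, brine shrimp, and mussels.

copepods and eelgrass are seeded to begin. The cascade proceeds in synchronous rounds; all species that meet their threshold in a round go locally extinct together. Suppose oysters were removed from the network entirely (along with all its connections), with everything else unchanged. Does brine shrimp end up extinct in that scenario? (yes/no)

no

With oysters removed:
Round 1 — copepods, eelgrass go locally extinct (initial).
Round 2 — checking thresholds:
  algae: 1 of 4 neighbours ≥ 1, goes locally extinct.
  brine shrimp: 2 of 4 neighbours < 3, not yet.
  mussels: 2 of 5 neighbours < 4, not yet.
Round 3 — checking thresholds:
  brine shrimp: 2 of 4 neighbours < 3, not yet.
  flatworms: 1 of 1 neighbours ≥ 1, goes locally extinct.
  mussels: 3 of 5 neighbours < 4, not yet.
  plankton: 1 of 3 neighbours < 3, not yet.
Round 4 — no new extinctions; cascade stops.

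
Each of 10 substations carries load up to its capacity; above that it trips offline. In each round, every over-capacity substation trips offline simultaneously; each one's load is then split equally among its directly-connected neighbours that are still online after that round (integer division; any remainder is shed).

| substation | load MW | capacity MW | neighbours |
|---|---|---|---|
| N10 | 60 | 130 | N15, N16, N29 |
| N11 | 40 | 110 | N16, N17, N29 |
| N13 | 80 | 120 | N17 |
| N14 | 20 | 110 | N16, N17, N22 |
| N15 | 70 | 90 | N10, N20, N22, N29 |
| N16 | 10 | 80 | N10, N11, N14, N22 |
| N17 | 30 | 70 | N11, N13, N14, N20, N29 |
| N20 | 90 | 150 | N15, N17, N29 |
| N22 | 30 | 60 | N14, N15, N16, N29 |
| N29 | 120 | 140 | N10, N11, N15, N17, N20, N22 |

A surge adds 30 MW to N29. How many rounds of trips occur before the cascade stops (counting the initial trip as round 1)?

3

Round 1 — N29 at 150 > 140. N29 trips offline.
  N29 sheds 150 MW to N10, N11, N15, N17, N20, N22: 25 each.
    N10: 60+25 = 85 ≤ 130
    N11: 40+25 = 65 ≤ 110
    N15: 70+25 = 95 > 90
    N17: 30+25 = 55 ≤ 70
    N20: 90+25 = 115 ≤ 150
    N22: 30+25 = 55 ≤ 60
Round 2 — N15 trips offline.
  N15 sheds 95 MW to N10, N20, N22: 31 each (2 lost).
    N10: 85+31 = 116 ≤ 130
    N20: 115+31 = 146 ≤ 150
    N22: 55+31 = 86 > 60
Round 3 — N22 trips offline.
  N22 sheds 86 MW to N14, N16: 43 each.
    N14: 20+43 = 63 ≤ 110
    N16: 10+43 = 53 ≤ 80
No further trips.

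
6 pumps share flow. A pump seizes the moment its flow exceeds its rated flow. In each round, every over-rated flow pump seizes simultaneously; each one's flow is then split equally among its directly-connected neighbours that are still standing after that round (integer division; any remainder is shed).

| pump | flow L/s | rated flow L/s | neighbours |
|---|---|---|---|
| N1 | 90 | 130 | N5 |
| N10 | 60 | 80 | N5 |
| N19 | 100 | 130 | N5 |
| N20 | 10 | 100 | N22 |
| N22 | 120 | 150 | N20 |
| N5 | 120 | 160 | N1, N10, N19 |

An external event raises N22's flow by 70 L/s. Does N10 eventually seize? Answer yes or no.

Round 1 — N22 at 190 > 150. N22 seizes.
  N22 sheds 190 L/s to N20: 190 each.
    N20: 10+190 = 200 > 100
Round 2 — N20 seizes.
  N20 sheds 200 L/s: no online neighbours, lost.
No further seizures.

no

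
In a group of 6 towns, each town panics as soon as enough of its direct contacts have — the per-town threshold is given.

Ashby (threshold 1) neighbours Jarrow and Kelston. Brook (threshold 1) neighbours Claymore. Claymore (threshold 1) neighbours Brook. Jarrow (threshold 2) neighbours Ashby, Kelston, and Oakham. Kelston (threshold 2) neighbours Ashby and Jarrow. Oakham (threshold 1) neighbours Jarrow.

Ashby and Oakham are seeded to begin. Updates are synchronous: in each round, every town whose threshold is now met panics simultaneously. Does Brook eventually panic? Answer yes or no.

Round 1 — Ashby, Oakham panic (initial).
Round 2 — checking thresholds:
  Jarrow: 2 of 3 neighbours ≥ 2, panics.
  Kelston: 1 of 2 neighbours < 2, below threshold.
Round 3 — checking thresholds:
  Kelston: 2 of 2 neighbours ≥ 2, panics.
Round 4 — no new panics; cascade stops.

no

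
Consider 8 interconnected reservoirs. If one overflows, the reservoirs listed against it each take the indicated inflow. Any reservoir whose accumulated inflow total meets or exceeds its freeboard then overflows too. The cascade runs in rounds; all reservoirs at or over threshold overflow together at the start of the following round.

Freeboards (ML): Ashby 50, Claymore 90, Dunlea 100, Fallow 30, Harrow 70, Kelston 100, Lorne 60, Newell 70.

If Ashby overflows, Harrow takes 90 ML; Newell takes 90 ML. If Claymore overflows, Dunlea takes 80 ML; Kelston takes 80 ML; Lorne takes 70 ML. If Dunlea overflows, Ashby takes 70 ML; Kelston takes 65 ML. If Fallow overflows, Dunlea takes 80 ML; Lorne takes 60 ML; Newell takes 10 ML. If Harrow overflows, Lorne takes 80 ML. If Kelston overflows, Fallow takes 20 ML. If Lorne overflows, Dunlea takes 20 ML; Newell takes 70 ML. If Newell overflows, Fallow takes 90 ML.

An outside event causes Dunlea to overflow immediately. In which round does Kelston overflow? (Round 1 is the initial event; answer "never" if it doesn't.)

never

Round 1 — Dunlea overflows (initial).
  Ashby: +70 → 70 ≥ 50
  Kelston: +65 → 65 < 100
Round 2 — Ashby overflows.
  Harrow: +90 → 90 ≥ 70
  Newell: +90 → 90 ≥ 70
Round 3 — Harrow, Newell overflow.
  Fallow: +90 → 90 ≥ 30
  Lorne: +80 → 80 ≥ 60
Round 4 — Fallow, Lorne overflow.
No further overflows.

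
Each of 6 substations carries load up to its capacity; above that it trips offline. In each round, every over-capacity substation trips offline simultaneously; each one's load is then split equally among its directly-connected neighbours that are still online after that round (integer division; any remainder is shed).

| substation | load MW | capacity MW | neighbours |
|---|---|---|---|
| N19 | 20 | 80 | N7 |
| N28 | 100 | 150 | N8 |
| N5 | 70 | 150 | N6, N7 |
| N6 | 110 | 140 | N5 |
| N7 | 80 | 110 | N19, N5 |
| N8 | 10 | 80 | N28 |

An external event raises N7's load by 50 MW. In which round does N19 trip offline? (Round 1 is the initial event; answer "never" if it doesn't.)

Round 1 — N7 at 130 > 110. N7 trips offline.
  N7 sheds 130 MW to N19, N5: 65 each.
    N19: 20+65 = 85 > 80
    N5: 70+65 = 135 ≤ 150
Round 2 — N19 trips offline.
  N19 sheds 85 MW: no online neighbours, lost.
No further trips.

2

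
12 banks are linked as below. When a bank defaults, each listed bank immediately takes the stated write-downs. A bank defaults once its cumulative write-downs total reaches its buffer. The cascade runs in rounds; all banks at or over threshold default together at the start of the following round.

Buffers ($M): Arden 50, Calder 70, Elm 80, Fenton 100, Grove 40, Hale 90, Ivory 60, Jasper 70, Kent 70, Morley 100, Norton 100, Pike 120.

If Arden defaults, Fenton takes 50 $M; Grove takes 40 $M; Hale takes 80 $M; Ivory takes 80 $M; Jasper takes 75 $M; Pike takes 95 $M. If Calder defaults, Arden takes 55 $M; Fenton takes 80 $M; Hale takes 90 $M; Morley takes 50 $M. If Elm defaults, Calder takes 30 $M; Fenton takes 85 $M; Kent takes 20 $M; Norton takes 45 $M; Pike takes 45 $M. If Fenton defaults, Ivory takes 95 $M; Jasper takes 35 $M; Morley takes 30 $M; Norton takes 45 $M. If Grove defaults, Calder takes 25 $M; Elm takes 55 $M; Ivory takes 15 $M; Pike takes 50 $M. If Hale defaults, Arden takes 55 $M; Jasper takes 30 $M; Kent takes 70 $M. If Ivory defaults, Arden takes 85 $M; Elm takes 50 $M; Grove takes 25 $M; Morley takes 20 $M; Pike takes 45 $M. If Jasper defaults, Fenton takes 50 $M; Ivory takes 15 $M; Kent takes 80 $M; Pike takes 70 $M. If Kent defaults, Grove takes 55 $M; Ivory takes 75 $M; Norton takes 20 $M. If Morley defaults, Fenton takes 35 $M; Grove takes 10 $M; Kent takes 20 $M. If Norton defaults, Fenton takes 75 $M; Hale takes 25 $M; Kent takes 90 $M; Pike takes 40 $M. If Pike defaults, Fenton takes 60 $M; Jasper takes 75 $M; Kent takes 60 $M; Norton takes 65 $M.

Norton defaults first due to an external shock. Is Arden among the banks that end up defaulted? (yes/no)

Round 1 — Norton defaults (initial).
  Fenton: +75 → 75 < 100
  Hale: +25 → 25 < 90
  Kent: +90 → 90 ≥ 70
  Pike: +40 → 40 < 120
Round 2 — Kent defaults.
  Grove: +55 → 55 ≥ 40
  Ivory: +75 → 75 ≥ 60
Round 3 — Grove, Ivory default.
  Arden: +85 → 85 ≥ 50
  Calder: +25 → 25 < 70
  Elm: +55+50 → 105 ≥ 80
  Morley: +20 → 20 < 100
  Pike: +50+45 → 135 ≥ 120
Round 4 — Arden, Elm, Pike default.
  Calder: +30 → 55 < 70
  Fenton: +50+85+60 → 270 ≥ 100
  Hale: +80 → 105 ≥ 90
  Jasper: +75+75 → 150 ≥ 70
Round 5 — Fenton, Hale, Jasper default.
  Morley: +30 → 50 < 100
No further defaults.

yes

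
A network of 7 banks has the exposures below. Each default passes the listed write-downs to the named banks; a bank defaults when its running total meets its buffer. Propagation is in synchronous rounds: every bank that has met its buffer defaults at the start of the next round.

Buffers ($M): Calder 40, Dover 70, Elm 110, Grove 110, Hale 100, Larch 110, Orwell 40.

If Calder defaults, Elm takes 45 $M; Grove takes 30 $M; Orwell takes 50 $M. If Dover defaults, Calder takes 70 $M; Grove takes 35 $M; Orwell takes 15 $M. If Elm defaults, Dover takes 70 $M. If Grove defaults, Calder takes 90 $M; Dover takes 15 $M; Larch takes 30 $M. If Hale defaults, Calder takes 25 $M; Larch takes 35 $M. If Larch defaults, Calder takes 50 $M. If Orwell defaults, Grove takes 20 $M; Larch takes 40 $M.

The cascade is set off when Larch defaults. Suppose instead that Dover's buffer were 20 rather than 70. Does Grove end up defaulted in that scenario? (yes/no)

With Dover's buffer at 20:
Round 1 — Larch defaults (initial).
  Calder: +50 → 50 ≥ 40
Round 2 — Calder defaults.
  Elm: +45 → 45 < 110
  Grove: +30 → 30 < 110
  Orwell: +50 → 50 ≥ 40
Round 3 — Orwell defaults.
  Grove: +20 → 50 < 110
No further defaults.

no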